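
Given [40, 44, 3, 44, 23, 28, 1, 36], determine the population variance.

261.9844

Step 1: Compute the mean: (40 + 44 + 3 + 44 + 23 + 28 + 1 + 36) / 8 = 27.375
Step 2: Compute squared deviations from the mean:
  (40 - 27.375)^2 = 159.3906
  (44 - 27.375)^2 = 276.3906
  (3 - 27.375)^2 = 594.1406
  (44 - 27.375)^2 = 276.3906
  (23 - 27.375)^2 = 19.1406
  (28 - 27.375)^2 = 0.3906
  (1 - 27.375)^2 = 695.6406
  (36 - 27.375)^2 = 74.3906
Step 3: Sum of squared deviations = 2095.875
Step 4: Population variance = 2095.875 / 8 = 261.9844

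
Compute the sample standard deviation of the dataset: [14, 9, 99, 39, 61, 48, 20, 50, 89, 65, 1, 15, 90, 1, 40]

32.9555

Step 1: Compute the mean: 42.7333
Step 2: Sum of squared deviations from the mean: 15204.9333
Step 3: Sample variance = 15204.9333 / 14 = 1086.0667
Step 4: Standard deviation = sqrt(1086.0667) = 32.9555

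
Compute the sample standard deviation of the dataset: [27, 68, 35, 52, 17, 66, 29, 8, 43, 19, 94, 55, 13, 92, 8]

28.6293

Step 1: Compute the mean: 41.7333
Step 2: Sum of squared deviations from the mean: 11474.9333
Step 3: Sample variance = 11474.9333 / 14 = 819.6381
Step 4: Standard deviation = sqrt(819.6381) = 28.6293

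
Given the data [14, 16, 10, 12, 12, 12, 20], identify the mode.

12

Step 1: Count the frequency of each value:
  10: appears 1 time(s)
  12: appears 3 time(s)
  14: appears 1 time(s)
  16: appears 1 time(s)
  20: appears 1 time(s)
Step 2: The value 12 appears most frequently (3 times).
Step 3: Mode = 12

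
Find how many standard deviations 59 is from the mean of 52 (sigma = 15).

0.4667

Step 1: Recall the z-score formula: z = (x - mu) / sigma
Step 2: Substitute values: z = (59 - 52) / 15
Step 3: z = 7 / 15 = 0.4667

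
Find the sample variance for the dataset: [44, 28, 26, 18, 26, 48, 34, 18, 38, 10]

146

Step 1: Compute the mean: (44 + 28 + 26 + 18 + 26 + 48 + 34 + 18 + 38 + 10) / 10 = 29
Step 2: Compute squared deviations from the mean:
  (44 - 29)^2 = 225
  (28 - 29)^2 = 1
  (26 - 29)^2 = 9
  (18 - 29)^2 = 121
  (26 - 29)^2 = 9
  (48 - 29)^2 = 361
  (34 - 29)^2 = 25
  (18 - 29)^2 = 121
  (38 - 29)^2 = 81
  (10 - 29)^2 = 361
Step 3: Sum of squared deviations = 1314
Step 4: Sample variance = 1314 / 9 = 146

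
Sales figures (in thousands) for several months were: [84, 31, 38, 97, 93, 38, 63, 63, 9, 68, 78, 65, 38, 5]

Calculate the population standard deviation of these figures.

28.0739

Step 1: Compute the mean: 55
Step 2: Sum of squared deviations from the mean: 11034
Step 3: Population variance = 11034 / 14 = 788.1429
Step 4: Standard deviation = sqrt(788.1429) = 28.0739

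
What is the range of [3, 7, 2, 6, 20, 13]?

18

Step 1: Identify the maximum value: max = 20
Step 2: Identify the minimum value: min = 2
Step 3: Range = max - min = 20 - 2 = 18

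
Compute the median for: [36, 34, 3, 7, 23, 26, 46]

26

Step 1: Sort the data in ascending order: [3, 7, 23, 26, 34, 36, 46]
Step 2: The number of values is n = 7.
Step 3: Since n is odd, the median is the middle value at position 4: 26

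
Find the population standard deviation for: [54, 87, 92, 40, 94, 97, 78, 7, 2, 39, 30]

33.5837

Step 1: Compute the mean: 56.3636
Step 2: Sum of squared deviations from the mean: 12406.5455
Step 3: Population variance = 12406.5455 / 11 = 1127.8678
Step 4: Standard deviation = sqrt(1127.8678) = 33.5837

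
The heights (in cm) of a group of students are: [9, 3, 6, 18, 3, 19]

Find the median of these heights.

7.5

Step 1: Sort the data in ascending order: [3, 3, 6, 9, 18, 19]
Step 2: The number of values is n = 6.
Step 3: Since n is even, the median is the average of positions 3 and 4:
  Median = (6 + 9) / 2 = 7.5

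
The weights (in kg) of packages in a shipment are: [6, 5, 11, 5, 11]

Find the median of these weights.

6

Step 1: Sort the data in ascending order: [5, 5, 6, 11, 11]
Step 2: The number of values is n = 5.
Step 3: Since n is odd, the median is the middle value at position 3: 6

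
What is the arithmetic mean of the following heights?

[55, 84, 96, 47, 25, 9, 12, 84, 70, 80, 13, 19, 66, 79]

52.7857

Step 1: Sum all values: 55 + 84 + 96 + 47 + 25 + 9 + 12 + 84 + 70 + 80 + 13 + 19 + 66 + 79 = 739
Step 2: Count the number of values: n = 14
Step 3: Mean = sum / n = 739 / 14 = 52.7857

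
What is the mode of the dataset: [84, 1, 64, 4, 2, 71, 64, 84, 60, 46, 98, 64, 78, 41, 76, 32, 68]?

64

Step 1: Count the frequency of each value:
  1: appears 1 time(s)
  2: appears 1 time(s)
  4: appears 1 time(s)
  32: appears 1 time(s)
  41: appears 1 time(s)
  46: appears 1 time(s)
  60: appears 1 time(s)
  64: appears 3 time(s)
  68: appears 1 time(s)
  71: appears 1 time(s)
  76: appears 1 time(s)
  78: appears 1 time(s)
  84: appears 2 time(s)
  98: appears 1 time(s)
Step 2: The value 64 appears most frequently (3 times).
Step 3: Mode = 64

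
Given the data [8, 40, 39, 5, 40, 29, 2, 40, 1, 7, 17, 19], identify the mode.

40

Step 1: Count the frequency of each value:
  1: appears 1 time(s)
  2: appears 1 time(s)
  5: appears 1 time(s)
  7: appears 1 time(s)
  8: appears 1 time(s)
  17: appears 1 time(s)
  19: appears 1 time(s)
  29: appears 1 time(s)
  39: appears 1 time(s)
  40: appears 3 time(s)
Step 2: The value 40 appears most frequently (3 times).
Step 3: Mode = 40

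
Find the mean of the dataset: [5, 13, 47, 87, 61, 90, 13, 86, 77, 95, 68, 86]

60.6667

Step 1: Sum all values: 5 + 13 + 47 + 87 + 61 + 90 + 13 + 86 + 77 + 95 + 68 + 86 = 728
Step 2: Count the number of values: n = 12
Step 3: Mean = sum / n = 728 / 12 = 60.6667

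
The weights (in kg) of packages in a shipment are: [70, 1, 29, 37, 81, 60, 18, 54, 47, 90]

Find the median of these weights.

50.5

Step 1: Sort the data in ascending order: [1, 18, 29, 37, 47, 54, 60, 70, 81, 90]
Step 2: The number of values is n = 10.
Step 3: Since n is even, the median is the average of positions 5 and 6:
  Median = (47 + 54) / 2 = 50.5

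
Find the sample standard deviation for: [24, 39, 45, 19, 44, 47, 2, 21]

16.0929

Step 1: Compute the mean: 30.125
Step 2: Sum of squared deviations from the mean: 1812.875
Step 3: Sample variance = 1812.875 / 7 = 258.9821
Step 4: Standard deviation = sqrt(258.9821) = 16.0929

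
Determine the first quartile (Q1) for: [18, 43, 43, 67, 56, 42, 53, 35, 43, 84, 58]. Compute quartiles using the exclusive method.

42

Step 1: Sort the data: [18, 35, 42, 43, 43, 43, 53, 56, 58, 67, 84]
Step 2: n = 11
Step 3: Using the exclusive quartile method:
  Q1 = 42
  Q2 (median) = 43
  Q3 = 58
  IQR = Q3 - Q1 = 58 - 42 = 16
Step 4: Q1 = 42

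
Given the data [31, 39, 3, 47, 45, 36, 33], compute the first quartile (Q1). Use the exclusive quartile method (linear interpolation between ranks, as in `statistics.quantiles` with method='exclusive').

31

Step 1: Sort the data: [3, 31, 33, 36, 39, 45, 47]
Step 2: n = 7
Step 3: Using the exclusive quartile method:
  Q1 = 31
  Q2 (median) = 36
  Q3 = 45
  IQR = Q3 - Q1 = 45 - 31 = 14
Step 4: Q1 = 31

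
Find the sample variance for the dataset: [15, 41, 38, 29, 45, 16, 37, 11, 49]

198.6944

Step 1: Compute the mean: (15 + 41 + 38 + 29 + 45 + 16 + 37 + 11 + 49) / 9 = 31.2222
Step 2: Compute squared deviations from the mean:
  (15 - 31.2222)^2 = 263.1605
  (41 - 31.2222)^2 = 95.6049
  (38 - 31.2222)^2 = 45.9383
  (29 - 31.2222)^2 = 4.9383
  (45 - 31.2222)^2 = 189.8272
  (16 - 31.2222)^2 = 231.716
  (37 - 31.2222)^2 = 33.3827
  (11 - 31.2222)^2 = 408.9383
  (49 - 31.2222)^2 = 316.0494
Step 3: Sum of squared deviations = 1589.5556
Step 4: Sample variance = 1589.5556 / 8 = 198.6944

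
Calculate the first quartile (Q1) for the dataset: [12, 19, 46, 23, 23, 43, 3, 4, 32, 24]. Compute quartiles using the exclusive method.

10

Step 1: Sort the data: [3, 4, 12, 19, 23, 23, 24, 32, 43, 46]
Step 2: n = 10
Step 3: Using the exclusive quartile method:
  Q1 = 10
  Q2 (median) = 23
  Q3 = 34.75
  IQR = Q3 - Q1 = 34.75 - 10 = 24.75
Step 4: Q1 = 10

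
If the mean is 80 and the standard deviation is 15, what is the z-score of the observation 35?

-3

Step 1: Recall the z-score formula: z = (x - mu) / sigma
Step 2: Substitute values: z = (35 - 80) / 15
Step 3: z = -45 / 15 = -3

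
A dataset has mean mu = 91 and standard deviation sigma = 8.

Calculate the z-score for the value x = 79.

-1.5

Step 1: Recall the z-score formula: z = (x - mu) / sigma
Step 2: Substitute values: z = (79 - 91) / 8
Step 3: z = -12 / 8 = -1.5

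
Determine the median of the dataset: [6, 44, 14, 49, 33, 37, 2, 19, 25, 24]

24.5

Step 1: Sort the data in ascending order: [2, 6, 14, 19, 24, 25, 33, 37, 44, 49]
Step 2: The number of values is n = 10.
Step 3: Since n is even, the median is the average of positions 5 and 6:
  Median = (24 + 25) / 2 = 24.5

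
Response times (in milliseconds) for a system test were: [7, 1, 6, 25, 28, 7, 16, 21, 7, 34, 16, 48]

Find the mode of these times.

7

Step 1: Count the frequency of each value:
  1: appears 1 time(s)
  6: appears 1 time(s)
  7: appears 3 time(s)
  16: appears 2 time(s)
  21: appears 1 time(s)
  25: appears 1 time(s)
  28: appears 1 time(s)
  34: appears 1 time(s)
  48: appears 1 time(s)
Step 2: The value 7 appears most frequently (3 times).
Step 3: Mode = 7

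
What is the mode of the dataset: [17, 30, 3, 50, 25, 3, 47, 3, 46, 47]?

3

Step 1: Count the frequency of each value:
  3: appears 3 time(s)
  17: appears 1 time(s)
  25: appears 1 time(s)
  30: appears 1 time(s)
  46: appears 1 time(s)
  47: appears 2 time(s)
  50: appears 1 time(s)
Step 2: The value 3 appears most frequently (3 times).
Step 3: Mode = 3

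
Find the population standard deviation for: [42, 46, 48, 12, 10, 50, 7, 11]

18.417

Step 1: Compute the mean: 28.25
Step 2: Sum of squared deviations from the mean: 2713.5
Step 3: Population variance = 2713.5 / 8 = 339.1875
Step 4: Standard deviation = sqrt(339.1875) = 18.417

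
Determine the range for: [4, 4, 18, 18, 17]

14

Step 1: Identify the maximum value: max = 18
Step 2: Identify the minimum value: min = 4
Step 3: Range = max - min = 18 - 4 = 14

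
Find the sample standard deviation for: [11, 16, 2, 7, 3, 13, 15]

5.6526

Step 1: Compute the mean: 9.5714
Step 2: Sum of squared deviations from the mean: 191.7143
Step 3: Sample variance = 191.7143 / 6 = 31.9524
Step 4: Standard deviation = sqrt(31.9524) = 5.6526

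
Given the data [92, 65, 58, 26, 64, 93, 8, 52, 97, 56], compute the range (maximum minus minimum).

89

Step 1: Identify the maximum value: max = 97
Step 2: Identify the minimum value: min = 8
Step 3: Range = max - min = 97 - 8 = 89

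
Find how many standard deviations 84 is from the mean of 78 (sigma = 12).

0.5

Step 1: Recall the z-score formula: z = (x - mu) / sigma
Step 2: Substitute values: z = (84 - 78) / 12
Step 3: z = 6 / 12 = 0.5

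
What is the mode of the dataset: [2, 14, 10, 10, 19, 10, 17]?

10

Step 1: Count the frequency of each value:
  2: appears 1 time(s)
  10: appears 3 time(s)
  14: appears 1 time(s)
  17: appears 1 time(s)
  19: appears 1 time(s)
Step 2: The value 10 appears most frequently (3 times).
Step 3: Mode = 10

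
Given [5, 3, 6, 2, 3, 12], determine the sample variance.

13.3667

Step 1: Compute the mean: (5 + 3 + 6 + 2 + 3 + 12) / 6 = 5.1667
Step 2: Compute squared deviations from the mean:
  (5 - 5.1667)^2 = 0.0278
  (3 - 5.1667)^2 = 4.6944
  (6 - 5.1667)^2 = 0.6944
  (2 - 5.1667)^2 = 10.0278
  (3 - 5.1667)^2 = 4.6944
  (12 - 5.1667)^2 = 46.6944
Step 3: Sum of squared deviations = 66.8333
Step 4: Sample variance = 66.8333 / 5 = 13.3667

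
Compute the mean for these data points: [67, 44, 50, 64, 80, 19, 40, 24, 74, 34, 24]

47.2727

Step 1: Sum all values: 67 + 44 + 50 + 64 + 80 + 19 + 40 + 24 + 74 + 34 + 24 = 520
Step 2: Count the number of values: n = 11
Step 3: Mean = sum / n = 520 / 11 = 47.2727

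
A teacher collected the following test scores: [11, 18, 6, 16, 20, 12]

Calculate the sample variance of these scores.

26.5667

Step 1: Compute the mean: (11 + 18 + 6 + 16 + 20 + 12) / 6 = 13.8333
Step 2: Compute squared deviations from the mean:
  (11 - 13.8333)^2 = 8.0278
  (18 - 13.8333)^2 = 17.3611
  (6 - 13.8333)^2 = 61.3611
  (16 - 13.8333)^2 = 4.6944
  (20 - 13.8333)^2 = 38.0278
  (12 - 13.8333)^2 = 3.3611
Step 3: Sum of squared deviations = 132.8333
Step 4: Sample variance = 132.8333 / 5 = 26.5667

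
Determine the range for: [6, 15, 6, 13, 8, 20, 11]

14

Step 1: Identify the maximum value: max = 20
Step 2: Identify the minimum value: min = 6
Step 3: Range = max - min = 20 - 6 = 14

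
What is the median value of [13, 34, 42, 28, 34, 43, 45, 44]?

38

Step 1: Sort the data in ascending order: [13, 28, 34, 34, 42, 43, 44, 45]
Step 2: The number of values is n = 8.
Step 3: Since n is even, the median is the average of positions 4 and 5:
  Median = (34 + 42) / 2 = 38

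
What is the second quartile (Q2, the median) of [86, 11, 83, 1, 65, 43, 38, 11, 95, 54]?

48.5

Step 1: Sort the data: [1, 11, 11, 38, 43, 54, 65, 83, 86, 95]
Step 2: n = 10
Step 3: Q2 is the median. Since n is even, it is the average of the values at positions 5 and 6:
  Q2 = (43 + 54) / 2 = 48.5
Step 4: Q2 = 48.5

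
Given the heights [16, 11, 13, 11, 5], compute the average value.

11.2

Step 1: Sum all values: 16 + 11 + 13 + 11 + 5 = 56
Step 2: Count the number of values: n = 5
Step 3: Mean = sum / n = 56 / 5 = 11.2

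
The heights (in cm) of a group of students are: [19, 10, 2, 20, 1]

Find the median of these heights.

10

Step 1: Sort the data in ascending order: [1, 2, 10, 19, 20]
Step 2: The number of values is n = 5.
Step 3: Since n is odd, the median is the middle value at position 3: 10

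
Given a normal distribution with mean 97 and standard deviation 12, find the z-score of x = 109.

1

Step 1: Recall the z-score formula: z = (x - mu) / sigma
Step 2: Substitute values: z = (109 - 97) / 12
Step 3: z = 12 / 12 = 1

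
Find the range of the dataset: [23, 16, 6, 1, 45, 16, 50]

49

Step 1: Identify the maximum value: max = 50
Step 2: Identify the minimum value: min = 1
Step 3: Range = max - min = 50 - 1 = 49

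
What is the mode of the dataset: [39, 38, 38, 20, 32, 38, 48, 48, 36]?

38

Step 1: Count the frequency of each value:
  20: appears 1 time(s)
  32: appears 1 time(s)
  36: appears 1 time(s)
  38: appears 3 time(s)
  39: appears 1 time(s)
  48: appears 2 time(s)
Step 2: The value 38 appears most frequently (3 times).
Step 3: Mode = 38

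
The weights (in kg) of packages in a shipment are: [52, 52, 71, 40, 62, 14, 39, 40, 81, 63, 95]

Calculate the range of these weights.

81

Step 1: Identify the maximum value: max = 95
Step 2: Identify the minimum value: min = 14
Step 3: Range = max - min = 95 - 14 = 81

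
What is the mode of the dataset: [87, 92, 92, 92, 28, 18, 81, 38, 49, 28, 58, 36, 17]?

92

Step 1: Count the frequency of each value:
  17: appears 1 time(s)
  18: appears 1 time(s)
  28: appears 2 time(s)
  36: appears 1 time(s)
  38: appears 1 time(s)
  49: appears 1 time(s)
  58: appears 1 time(s)
  81: appears 1 time(s)
  87: appears 1 time(s)
  92: appears 3 time(s)
Step 2: The value 92 appears most frequently (3 times).
Step 3: Mode = 92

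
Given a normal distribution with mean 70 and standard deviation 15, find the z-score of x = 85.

1

Step 1: Recall the z-score formula: z = (x - mu) / sigma
Step 2: Substitute values: z = (85 - 70) / 15
Step 3: z = 15 / 15 = 1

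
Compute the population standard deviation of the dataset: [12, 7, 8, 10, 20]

4.6303

Step 1: Compute the mean: 11.4
Step 2: Sum of squared deviations from the mean: 107.2
Step 3: Population variance = 107.2 / 5 = 21.44
Step 4: Standard deviation = sqrt(21.44) = 4.6303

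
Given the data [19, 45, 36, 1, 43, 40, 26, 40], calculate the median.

38

Step 1: Sort the data in ascending order: [1, 19, 26, 36, 40, 40, 43, 45]
Step 2: The number of values is n = 8.
Step 3: Since n is even, the median is the average of positions 4 and 5:
  Median = (36 + 40) / 2 = 38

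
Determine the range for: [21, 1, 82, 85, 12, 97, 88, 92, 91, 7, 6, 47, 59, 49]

96

Step 1: Identify the maximum value: max = 97
Step 2: Identify the minimum value: min = 1
Step 3: Range = max - min = 97 - 1 = 96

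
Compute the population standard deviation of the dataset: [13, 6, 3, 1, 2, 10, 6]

4.0507

Step 1: Compute the mean: 5.8571
Step 2: Sum of squared deviations from the mean: 114.8571
Step 3: Population variance = 114.8571 / 7 = 16.4082
Step 4: Standard deviation = sqrt(16.4082) = 4.0507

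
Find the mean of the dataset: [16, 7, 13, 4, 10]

10

Step 1: Sum all values: 16 + 7 + 13 + 4 + 10 = 50
Step 2: Count the number of values: n = 5
Step 3: Mean = sum / n = 50 / 5 = 10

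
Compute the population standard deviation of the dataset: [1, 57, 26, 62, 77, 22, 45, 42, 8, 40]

22.7947

Step 1: Compute the mean: 38
Step 2: Sum of squared deviations from the mean: 5196
Step 3: Population variance = 5196 / 10 = 519.6
Step 4: Standard deviation = sqrt(519.6) = 22.7947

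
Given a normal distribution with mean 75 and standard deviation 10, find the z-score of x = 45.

-3

Step 1: Recall the z-score formula: z = (x - mu) / sigma
Step 2: Substitute values: z = (45 - 75) / 10
Step 3: z = -30 / 10 = -3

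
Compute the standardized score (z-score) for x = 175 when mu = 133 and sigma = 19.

2.2105

Step 1: Recall the z-score formula: z = (x - mu) / sigma
Step 2: Substitute values: z = (175 - 133) / 19
Step 3: z = 42 / 19 = 2.2105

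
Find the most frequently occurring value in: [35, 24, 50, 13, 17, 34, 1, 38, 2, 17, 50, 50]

50

Step 1: Count the frequency of each value:
  1: appears 1 time(s)
  2: appears 1 time(s)
  13: appears 1 time(s)
  17: appears 2 time(s)
  24: appears 1 time(s)
  34: appears 1 time(s)
  35: appears 1 time(s)
  38: appears 1 time(s)
  50: appears 3 time(s)
Step 2: The value 50 appears most frequently (3 times).
Step 3: Mode = 50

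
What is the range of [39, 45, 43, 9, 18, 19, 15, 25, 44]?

36

Step 1: Identify the maximum value: max = 45
Step 2: Identify the minimum value: min = 9
Step 3: Range = max - min = 45 - 9 = 36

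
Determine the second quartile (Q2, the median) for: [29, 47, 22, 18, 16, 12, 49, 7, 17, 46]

20

Step 1: Sort the data: [7, 12, 16, 17, 18, 22, 29, 46, 47, 49]
Step 2: n = 10
Step 3: Q2 is the median. Since n is even, it is the average of the values at positions 5 and 6:
  Q2 = (18 + 22) / 2 = 20
Step 4: Q2 = 20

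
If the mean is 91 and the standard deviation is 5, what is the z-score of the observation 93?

0.4

Step 1: Recall the z-score formula: z = (x - mu) / sigma
Step 2: Substitute values: z = (93 - 91) / 5
Step 3: z = 2 / 5 = 0.4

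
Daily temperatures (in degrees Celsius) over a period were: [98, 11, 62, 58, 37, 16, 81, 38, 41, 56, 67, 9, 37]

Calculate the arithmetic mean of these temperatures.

47

Step 1: Sum all values: 98 + 11 + 62 + 58 + 37 + 16 + 81 + 38 + 41 + 56 + 67 + 9 + 37 = 611
Step 2: Count the number of values: n = 13
Step 3: Mean = sum / n = 611 / 13 = 47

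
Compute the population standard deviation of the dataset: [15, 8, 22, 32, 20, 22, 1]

9.448

Step 1: Compute the mean: 17.1429
Step 2: Sum of squared deviations from the mean: 624.8571
Step 3: Population variance = 624.8571 / 7 = 89.2653
Step 4: Standard deviation = sqrt(89.2653) = 9.448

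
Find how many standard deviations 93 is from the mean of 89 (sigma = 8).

0.5

Step 1: Recall the z-score formula: z = (x - mu) / sigma
Step 2: Substitute values: z = (93 - 89) / 8
Step 3: z = 4 / 8 = 0.5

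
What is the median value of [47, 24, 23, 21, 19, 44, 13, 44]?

23.5

Step 1: Sort the data in ascending order: [13, 19, 21, 23, 24, 44, 44, 47]
Step 2: The number of values is n = 8.
Step 3: Since n is even, the median is the average of positions 4 and 5:
  Median = (23 + 24) / 2 = 23.5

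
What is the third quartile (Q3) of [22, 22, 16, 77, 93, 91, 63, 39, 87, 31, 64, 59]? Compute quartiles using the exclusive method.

84.5

Step 1: Sort the data: [16, 22, 22, 31, 39, 59, 63, 64, 77, 87, 91, 93]
Step 2: n = 12
Step 3: Using the exclusive quartile method:
  Q1 = 24.25
  Q2 (median) = 61
  Q3 = 84.5
  IQR = Q3 - Q1 = 84.5 - 24.25 = 60.25
Step 4: Q3 = 84.5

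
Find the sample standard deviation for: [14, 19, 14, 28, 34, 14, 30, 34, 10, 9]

9.9017

Step 1: Compute the mean: 20.6
Step 2: Sum of squared deviations from the mean: 882.4
Step 3: Sample variance = 882.4 / 9 = 98.0444
Step 4: Standard deviation = sqrt(98.0444) = 9.9017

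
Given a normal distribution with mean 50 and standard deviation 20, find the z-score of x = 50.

0

Step 1: Recall the z-score formula: z = (x - mu) / sigma
Step 2: Substitute values: z = (50 - 50) / 20
Step 3: z = 0 / 20 = 0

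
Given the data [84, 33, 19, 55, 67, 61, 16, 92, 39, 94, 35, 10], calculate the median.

47

Step 1: Sort the data in ascending order: [10, 16, 19, 33, 35, 39, 55, 61, 67, 84, 92, 94]
Step 2: The number of values is n = 12.
Step 3: Since n is even, the median is the average of positions 6 and 7:
  Median = (39 + 55) / 2 = 47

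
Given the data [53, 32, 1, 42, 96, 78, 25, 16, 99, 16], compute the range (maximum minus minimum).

98

Step 1: Identify the maximum value: max = 99
Step 2: Identify the minimum value: min = 1
Step 3: Range = max - min = 99 - 1 = 98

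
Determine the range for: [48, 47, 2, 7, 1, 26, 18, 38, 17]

47

Step 1: Identify the maximum value: max = 48
Step 2: Identify the minimum value: min = 1
Step 3: Range = max - min = 48 - 1 = 47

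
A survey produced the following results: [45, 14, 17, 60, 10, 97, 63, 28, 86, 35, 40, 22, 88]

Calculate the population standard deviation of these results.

28.6427

Step 1: Compute the mean: 46.5385
Step 2: Sum of squared deviations from the mean: 10665.2308
Step 3: Population variance = 10665.2308 / 13 = 820.4024
Step 4: Standard deviation = sqrt(820.4024) = 28.6427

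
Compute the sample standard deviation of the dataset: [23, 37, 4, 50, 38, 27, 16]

15.3344

Step 1: Compute the mean: 27.8571
Step 2: Sum of squared deviations from the mean: 1410.8571
Step 3: Sample variance = 1410.8571 / 6 = 235.1429
Step 4: Standard deviation = sqrt(235.1429) = 15.3344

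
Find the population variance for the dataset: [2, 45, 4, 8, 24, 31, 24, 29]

197.1094

Step 1: Compute the mean: (2 + 45 + 4 + 8 + 24 + 31 + 24 + 29) / 8 = 20.875
Step 2: Compute squared deviations from the mean:
  (2 - 20.875)^2 = 356.2656
  (45 - 20.875)^2 = 582.0156
  (4 - 20.875)^2 = 284.7656
  (8 - 20.875)^2 = 165.7656
  (24 - 20.875)^2 = 9.7656
  (31 - 20.875)^2 = 102.5156
  (24 - 20.875)^2 = 9.7656
  (29 - 20.875)^2 = 66.0156
Step 3: Sum of squared deviations = 1576.875
Step 4: Population variance = 1576.875 / 8 = 197.1094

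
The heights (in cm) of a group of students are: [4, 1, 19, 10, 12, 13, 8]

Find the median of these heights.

10

Step 1: Sort the data in ascending order: [1, 4, 8, 10, 12, 13, 19]
Step 2: The number of values is n = 7.
Step 3: Since n is odd, the median is the middle value at position 4: 10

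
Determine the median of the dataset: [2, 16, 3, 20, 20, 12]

14

Step 1: Sort the data in ascending order: [2, 3, 12, 16, 20, 20]
Step 2: The number of values is n = 6.
Step 3: Since n is even, the median is the average of positions 3 and 4:
  Median = (12 + 16) / 2 = 14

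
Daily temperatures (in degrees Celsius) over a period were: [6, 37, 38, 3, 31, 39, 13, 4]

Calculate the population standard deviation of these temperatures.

15.2884

Step 1: Compute the mean: 21.375
Step 2: Sum of squared deviations from the mean: 1869.875
Step 3: Population variance = 1869.875 / 8 = 233.7344
Step 4: Standard deviation = sqrt(233.7344) = 15.2884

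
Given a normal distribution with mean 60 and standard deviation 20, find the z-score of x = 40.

-1

Step 1: Recall the z-score formula: z = (x - mu) / sigma
Step 2: Substitute values: z = (40 - 60) / 20
Step 3: z = -20 / 20 = -1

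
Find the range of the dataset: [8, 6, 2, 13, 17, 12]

15

Step 1: Identify the maximum value: max = 17
Step 2: Identify the minimum value: min = 2
Step 3: Range = max - min = 17 - 2 = 15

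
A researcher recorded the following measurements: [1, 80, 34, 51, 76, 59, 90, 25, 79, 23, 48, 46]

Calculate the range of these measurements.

89

Step 1: Identify the maximum value: max = 90
Step 2: Identify the minimum value: min = 1
Step 3: Range = max - min = 90 - 1 = 89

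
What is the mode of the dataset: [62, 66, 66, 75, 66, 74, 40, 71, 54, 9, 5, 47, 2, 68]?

66

Step 1: Count the frequency of each value:
  2: appears 1 time(s)
  5: appears 1 time(s)
  9: appears 1 time(s)
  40: appears 1 time(s)
  47: appears 1 time(s)
  54: appears 1 time(s)
  62: appears 1 time(s)
  66: appears 3 time(s)
  68: appears 1 time(s)
  71: appears 1 time(s)
  74: appears 1 time(s)
  75: appears 1 time(s)
Step 2: The value 66 appears most frequently (3 times).
Step 3: Mode = 66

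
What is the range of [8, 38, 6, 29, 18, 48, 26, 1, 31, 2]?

47

Step 1: Identify the maximum value: max = 48
Step 2: Identify the minimum value: min = 1
Step 3: Range = max - min = 48 - 1 = 47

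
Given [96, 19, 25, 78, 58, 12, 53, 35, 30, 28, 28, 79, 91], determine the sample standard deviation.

29.0015

Step 1: Compute the mean: 48.6154
Step 2: Sum of squared deviations from the mean: 10093.0769
Step 3: Sample variance = 10093.0769 / 12 = 841.0897
Step 4: Standard deviation = sqrt(841.0897) = 29.0015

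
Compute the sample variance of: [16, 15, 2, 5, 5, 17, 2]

46.4762

Step 1: Compute the mean: (16 + 15 + 2 + 5 + 5 + 17 + 2) / 7 = 8.8571
Step 2: Compute squared deviations from the mean:
  (16 - 8.8571)^2 = 51.0204
  (15 - 8.8571)^2 = 37.7347
  (2 - 8.8571)^2 = 47.0204
  (5 - 8.8571)^2 = 14.8776
  (5 - 8.8571)^2 = 14.8776
  (17 - 8.8571)^2 = 66.3061
  (2 - 8.8571)^2 = 47.0204
Step 3: Sum of squared deviations = 278.8571
Step 4: Sample variance = 278.8571 / 6 = 46.4762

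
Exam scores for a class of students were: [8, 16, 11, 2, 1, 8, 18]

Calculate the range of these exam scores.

17

Step 1: Identify the maximum value: max = 18
Step 2: Identify the minimum value: min = 1
Step 3: Range = max - min = 18 - 1 = 17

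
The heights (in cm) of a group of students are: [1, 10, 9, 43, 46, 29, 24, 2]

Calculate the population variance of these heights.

275.75

Step 1: Compute the mean: (1 + 10 + 9 + 43 + 46 + 29 + 24 + 2) / 8 = 20.5
Step 2: Compute squared deviations from the mean:
  (1 - 20.5)^2 = 380.25
  (10 - 20.5)^2 = 110.25
  (9 - 20.5)^2 = 132.25
  (43 - 20.5)^2 = 506.25
  (46 - 20.5)^2 = 650.25
  (29 - 20.5)^2 = 72.25
  (24 - 20.5)^2 = 12.25
  (2 - 20.5)^2 = 342.25
Step 3: Sum of squared deviations = 2206
Step 4: Population variance = 2206 / 8 = 275.75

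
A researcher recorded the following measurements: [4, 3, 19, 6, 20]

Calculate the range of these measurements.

17

Step 1: Identify the maximum value: max = 20
Step 2: Identify the minimum value: min = 3
Step 3: Range = max - min = 20 - 3 = 17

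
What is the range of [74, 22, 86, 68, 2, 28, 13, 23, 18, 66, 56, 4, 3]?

84

Step 1: Identify the maximum value: max = 86
Step 2: Identify the minimum value: min = 2
Step 3: Range = max - min = 86 - 2 = 84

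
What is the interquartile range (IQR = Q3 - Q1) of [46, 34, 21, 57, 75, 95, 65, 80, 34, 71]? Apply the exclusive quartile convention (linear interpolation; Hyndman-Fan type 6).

42.25

Step 1: Sort the data: [21, 34, 34, 46, 57, 65, 71, 75, 80, 95]
Step 2: n = 10
Step 3: Using the exclusive quartile method:
  Q1 = 34
  Q2 (median) = 61
  Q3 = 76.25
  IQR = Q3 - Q1 = 76.25 - 34 = 42.25
Step 4: IQR = 42.25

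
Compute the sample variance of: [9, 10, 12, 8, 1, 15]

22.1667

Step 1: Compute the mean: (9 + 10 + 12 + 8 + 1 + 15) / 6 = 9.1667
Step 2: Compute squared deviations from the mean:
  (9 - 9.1667)^2 = 0.0278
  (10 - 9.1667)^2 = 0.6944
  (12 - 9.1667)^2 = 8.0278
  (8 - 9.1667)^2 = 1.3611
  (1 - 9.1667)^2 = 66.6944
  (15 - 9.1667)^2 = 34.0278
Step 3: Sum of squared deviations = 110.8333
Step 4: Sample variance = 110.8333 / 5 = 22.1667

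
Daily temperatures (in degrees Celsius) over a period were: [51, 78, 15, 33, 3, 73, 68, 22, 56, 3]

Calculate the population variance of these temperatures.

742.96

Step 1: Compute the mean: (51 + 78 + 15 + 33 + 3 + 73 + 68 + 22 + 56 + 3) / 10 = 40.2
Step 2: Compute squared deviations from the mean:
  (51 - 40.2)^2 = 116.64
  (78 - 40.2)^2 = 1428.84
  (15 - 40.2)^2 = 635.04
  (33 - 40.2)^2 = 51.84
  (3 - 40.2)^2 = 1383.84
  (73 - 40.2)^2 = 1075.84
  (68 - 40.2)^2 = 772.84
  (22 - 40.2)^2 = 331.24
  (56 - 40.2)^2 = 249.64
  (3 - 40.2)^2 = 1383.84
Step 3: Sum of squared deviations = 7429.6
Step 4: Population variance = 7429.6 / 10 = 742.96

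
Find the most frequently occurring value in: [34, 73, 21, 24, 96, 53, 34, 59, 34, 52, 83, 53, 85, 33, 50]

34

Step 1: Count the frequency of each value:
  21: appears 1 time(s)
  24: appears 1 time(s)
  33: appears 1 time(s)
  34: appears 3 time(s)
  50: appears 1 time(s)
  52: appears 1 time(s)
  53: appears 2 time(s)
  59: appears 1 time(s)
  73: appears 1 time(s)
  83: appears 1 time(s)
  85: appears 1 time(s)
  96: appears 1 time(s)
Step 2: The value 34 appears most frequently (3 times).
Step 3: Mode = 34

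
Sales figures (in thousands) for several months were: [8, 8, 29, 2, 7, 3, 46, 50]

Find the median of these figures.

8

Step 1: Sort the data in ascending order: [2, 3, 7, 8, 8, 29, 46, 50]
Step 2: The number of values is n = 8.
Step 3: Since n is even, the median is the average of positions 4 and 5:
  Median = (8 + 8) / 2 = 8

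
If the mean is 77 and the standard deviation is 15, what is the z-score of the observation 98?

1.4

Step 1: Recall the z-score formula: z = (x - mu) / sigma
Step 2: Substitute values: z = (98 - 77) / 15
Step 3: z = 21 / 15 = 1.4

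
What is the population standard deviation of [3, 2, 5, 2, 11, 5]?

3.0912

Step 1: Compute the mean: 4.6667
Step 2: Sum of squared deviations from the mean: 57.3333
Step 3: Population variance = 57.3333 / 6 = 9.5556
Step 4: Standard deviation = sqrt(9.5556) = 3.0912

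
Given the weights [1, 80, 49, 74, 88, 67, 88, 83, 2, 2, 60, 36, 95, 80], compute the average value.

57.5

Step 1: Sum all values: 1 + 80 + 49 + 74 + 88 + 67 + 88 + 83 + 2 + 2 + 60 + 36 + 95 + 80 = 805
Step 2: Count the number of values: n = 14
Step 3: Mean = sum / n = 805 / 14 = 57.5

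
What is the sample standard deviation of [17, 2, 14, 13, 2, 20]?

7.6333

Step 1: Compute the mean: 11.3333
Step 2: Sum of squared deviations from the mean: 291.3333
Step 3: Sample variance = 291.3333 / 5 = 58.2667
Step 4: Standard deviation = sqrt(58.2667) = 7.6333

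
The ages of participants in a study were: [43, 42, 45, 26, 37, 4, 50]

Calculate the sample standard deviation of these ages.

15.7238

Step 1: Compute the mean: 35.2857
Step 2: Sum of squared deviations from the mean: 1483.4286
Step 3: Sample variance = 1483.4286 / 6 = 247.2381
Step 4: Standard deviation = sqrt(247.2381) = 15.7238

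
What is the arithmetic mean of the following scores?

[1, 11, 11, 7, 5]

7

Step 1: Sum all values: 1 + 11 + 11 + 7 + 5 = 35
Step 2: Count the number of values: n = 5
Step 3: Mean = sum / n = 35 / 5 = 7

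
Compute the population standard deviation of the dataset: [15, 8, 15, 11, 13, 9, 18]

3.3258

Step 1: Compute the mean: 12.7143
Step 2: Sum of squared deviations from the mean: 77.4286
Step 3: Population variance = 77.4286 / 7 = 11.0612
Step 4: Standard deviation = sqrt(11.0612) = 3.3258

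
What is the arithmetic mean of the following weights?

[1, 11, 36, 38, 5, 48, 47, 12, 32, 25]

25.5

Step 1: Sum all values: 1 + 11 + 36 + 38 + 5 + 48 + 47 + 12 + 32 + 25 = 255
Step 2: Count the number of values: n = 10
Step 3: Mean = sum / n = 255 / 10 = 25.5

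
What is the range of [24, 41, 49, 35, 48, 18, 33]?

31

Step 1: Identify the maximum value: max = 49
Step 2: Identify the minimum value: min = 18
Step 3: Range = max - min = 49 - 18 = 31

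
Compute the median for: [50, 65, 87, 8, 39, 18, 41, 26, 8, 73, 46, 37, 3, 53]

40

Step 1: Sort the data in ascending order: [3, 8, 8, 18, 26, 37, 39, 41, 46, 50, 53, 65, 73, 87]
Step 2: The number of values is n = 14.
Step 3: Since n is even, the median is the average of positions 7 and 8:
  Median = (39 + 41) / 2 = 40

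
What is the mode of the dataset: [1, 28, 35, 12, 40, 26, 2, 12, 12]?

12

Step 1: Count the frequency of each value:
  1: appears 1 time(s)
  2: appears 1 time(s)
  12: appears 3 time(s)
  26: appears 1 time(s)
  28: appears 1 time(s)
  35: appears 1 time(s)
  40: appears 1 time(s)
Step 2: The value 12 appears most frequently (3 times).
Step 3: Mode = 12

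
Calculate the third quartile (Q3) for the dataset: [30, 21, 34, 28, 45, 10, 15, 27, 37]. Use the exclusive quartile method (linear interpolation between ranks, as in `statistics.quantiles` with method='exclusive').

35.5

Step 1: Sort the data: [10, 15, 21, 27, 28, 30, 34, 37, 45]
Step 2: n = 9
Step 3: Using the exclusive quartile method:
  Q1 = 18
  Q2 (median) = 28
  Q3 = 35.5
  IQR = Q3 - Q1 = 35.5 - 18 = 17.5
Step 4: Q3 = 35.5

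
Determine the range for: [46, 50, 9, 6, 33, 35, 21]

44

Step 1: Identify the maximum value: max = 50
Step 2: Identify the minimum value: min = 6
Step 3: Range = max - min = 50 - 6 = 44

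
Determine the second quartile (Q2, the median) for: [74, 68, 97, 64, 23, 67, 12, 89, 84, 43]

67.5

Step 1: Sort the data: [12, 23, 43, 64, 67, 68, 74, 84, 89, 97]
Step 2: n = 10
Step 3: Q2 is the median. Since n is even, it is the average of the values at positions 5 and 6:
  Q2 = (67 + 68) / 2 = 67.5
Step 4: Q2 = 67.5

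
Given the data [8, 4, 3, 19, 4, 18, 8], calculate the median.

8

Step 1: Sort the data in ascending order: [3, 4, 4, 8, 8, 18, 19]
Step 2: The number of values is n = 7.
Step 3: Since n is odd, the median is the middle value at position 4: 8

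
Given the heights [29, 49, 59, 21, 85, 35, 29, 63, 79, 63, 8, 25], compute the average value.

45.4167

Step 1: Sum all values: 29 + 49 + 59 + 21 + 85 + 35 + 29 + 63 + 79 + 63 + 8 + 25 = 545
Step 2: Count the number of values: n = 12
Step 3: Mean = sum / n = 545 / 12 = 45.4167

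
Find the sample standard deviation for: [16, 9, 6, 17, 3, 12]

5.5408

Step 1: Compute the mean: 10.5
Step 2: Sum of squared deviations from the mean: 153.5
Step 3: Sample variance = 153.5 / 5 = 30.7
Step 4: Standard deviation = sqrt(30.7) = 5.5408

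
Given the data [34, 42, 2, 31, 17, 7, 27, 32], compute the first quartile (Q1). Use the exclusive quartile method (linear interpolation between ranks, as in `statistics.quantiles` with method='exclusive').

9.5

Step 1: Sort the data: [2, 7, 17, 27, 31, 32, 34, 42]
Step 2: n = 8
Step 3: Using the exclusive quartile method:
  Q1 = 9.5
  Q2 (median) = 29
  Q3 = 33.5
  IQR = Q3 - Q1 = 33.5 - 9.5 = 24
Step 4: Q1 = 9.5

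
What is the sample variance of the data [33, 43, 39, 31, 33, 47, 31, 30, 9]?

115.6111

Step 1: Compute the mean: (33 + 43 + 39 + 31 + 33 + 47 + 31 + 30 + 9) / 9 = 32.8889
Step 2: Compute squared deviations from the mean:
  (33 - 32.8889)^2 = 0.0123
  (43 - 32.8889)^2 = 102.2346
  (39 - 32.8889)^2 = 37.3457
  (31 - 32.8889)^2 = 3.5679
  (33 - 32.8889)^2 = 0.0123
  (47 - 32.8889)^2 = 199.1235
  (31 - 32.8889)^2 = 3.5679
  (30 - 32.8889)^2 = 8.3457
  (9 - 32.8889)^2 = 570.679
Step 3: Sum of squared deviations = 924.8889
Step 4: Sample variance = 924.8889 / 8 = 115.6111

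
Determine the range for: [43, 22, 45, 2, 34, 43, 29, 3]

43

Step 1: Identify the maximum value: max = 45
Step 2: Identify the minimum value: min = 2
Step 3: Range = max - min = 45 - 2 = 43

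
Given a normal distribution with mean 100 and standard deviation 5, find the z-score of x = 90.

-2

Step 1: Recall the z-score formula: z = (x - mu) / sigma
Step 2: Substitute values: z = (90 - 100) / 5
Step 3: z = -10 / 5 = -2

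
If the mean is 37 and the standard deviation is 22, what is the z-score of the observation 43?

0.2727

Step 1: Recall the z-score formula: z = (x - mu) / sigma
Step 2: Substitute values: z = (43 - 37) / 22
Step 3: z = 6 / 22 = 0.2727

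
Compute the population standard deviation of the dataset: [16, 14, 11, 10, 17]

2.7276

Step 1: Compute the mean: 13.6
Step 2: Sum of squared deviations from the mean: 37.2
Step 3: Population variance = 37.2 / 5 = 7.44
Step 4: Standard deviation = sqrt(7.44) = 2.7276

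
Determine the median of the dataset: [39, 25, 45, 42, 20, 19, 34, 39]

36.5

Step 1: Sort the data in ascending order: [19, 20, 25, 34, 39, 39, 42, 45]
Step 2: The number of values is n = 8.
Step 3: Since n is even, the median is the average of positions 4 and 5:
  Median = (34 + 39) / 2 = 36.5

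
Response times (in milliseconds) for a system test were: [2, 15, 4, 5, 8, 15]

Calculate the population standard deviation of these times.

5.1451

Step 1: Compute the mean: 8.1667
Step 2: Sum of squared deviations from the mean: 158.8333
Step 3: Population variance = 158.8333 / 6 = 26.4722
Step 4: Standard deviation = sqrt(26.4722) = 5.1451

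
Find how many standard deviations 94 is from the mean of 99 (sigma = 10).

-0.5

Step 1: Recall the z-score formula: z = (x - mu) / sigma
Step 2: Substitute values: z = (94 - 99) / 10
Step 3: z = -5 / 10 = -0.5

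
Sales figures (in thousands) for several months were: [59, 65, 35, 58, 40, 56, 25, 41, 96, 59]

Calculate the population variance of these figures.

351.84

Step 1: Compute the mean: (59 + 65 + 35 + 58 + 40 + 56 + 25 + 41 + 96 + 59) / 10 = 53.4
Step 2: Compute squared deviations from the mean:
  (59 - 53.4)^2 = 31.36
  (65 - 53.4)^2 = 134.56
  (35 - 53.4)^2 = 338.56
  (58 - 53.4)^2 = 21.16
  (40 - 53.4)^2 = 179.56
  (56 - 53.4)^2 = 6.76
  (25 - 53.4)^2 = 806.56
  (41 - 53.4)^2 = 153.76
  (96 - 53.4)^2 = 1814.76
  (59 - 53.4)^2 = 31.36
Step 3: Sum of squared deviations = 3518.4
Step 4: Population variance = 3518.4 / 10 = 351.84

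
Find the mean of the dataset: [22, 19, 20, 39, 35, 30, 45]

30

Step 1: Sum all values: 22 + 19 + 20 + 39 + 35 + 30 + 45 = 210
Step 2: Count the number of values: n = 7
Step 3: Mean = sum / n = 210 / 7 = 30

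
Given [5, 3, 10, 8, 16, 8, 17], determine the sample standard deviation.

5.2554

Step 1: Compute the mean: 9.5714
Step 2: Sum of squared deviations from the mean: 165.7143
Step 3: Sample variance = 165.7143 / 6 = 27.619
Step 4: Standard deviation = sqrt(27.619) = 5.2554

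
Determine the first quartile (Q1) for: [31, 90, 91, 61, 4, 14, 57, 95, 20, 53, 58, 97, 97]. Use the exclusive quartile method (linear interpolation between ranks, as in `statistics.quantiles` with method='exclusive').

25.5

Step 1: Sort the data: [4, 14, 20, 31, 53, 57, 58, 61, 90, 91, 95, 97, 97]
Step 2: n = 13
Step 3: Using the exclusive quartile method:
  Q1 = 25.5
  Q2 (median) = 58
  Q3 = 93
  IQR = Q3 - Q1 = 93 - 25.5 = 67.5
Step 4: Q1 = 25.5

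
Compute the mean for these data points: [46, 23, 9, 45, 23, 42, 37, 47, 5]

30.7778

Step 1: Sum all values: 46 + 23 + 9 + 45 + 23 + 42 + 37 + 47 + 5 = 277
Step 2: Count the number of values: n = 9
Step 3: Mean = sum / n = 277 / 9 = 30.7778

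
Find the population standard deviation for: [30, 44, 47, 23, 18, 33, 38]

9.8229

Step 1: Compute the mean: 33.2857
Step 2: Sum of squared deviations from the mean: 675.4286
Step 3: Population variance = 675.4286 / 7 = 96.4898
Step 4: Standard deviation = sqrt(96.4898) = 9.8229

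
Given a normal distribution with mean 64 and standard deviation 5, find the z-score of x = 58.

-1.2

Step 1: Recall the z-score formula: z = (x - mu) / sigma
Step 2: Substitute values: z = (58 - 64) / 5
Step 3: z = -6 / 5 = -1.2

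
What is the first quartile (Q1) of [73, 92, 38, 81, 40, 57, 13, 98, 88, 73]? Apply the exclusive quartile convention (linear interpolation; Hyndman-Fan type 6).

39.5

Step 1: Sort the data: [13, 38, 40, 57, 73, 73, 81, 88, 92, 98]
Step 2: n = 10
Step 3: Using the exclusive quartile method:
  Q1 = 39.5
  Q2 (median) = 73
  Q3 = 89
  IQR = Q3 - Q1 = 89 - 39.5 = 49.5
Step 4: Q1 = 39.5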